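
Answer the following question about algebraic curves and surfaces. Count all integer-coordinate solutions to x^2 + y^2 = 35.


Systematically check integer values of x where x^2 <= 35.
For each valid x, check if 35 - x^2 is a perfect square.
Total integer solutions found: 0

0


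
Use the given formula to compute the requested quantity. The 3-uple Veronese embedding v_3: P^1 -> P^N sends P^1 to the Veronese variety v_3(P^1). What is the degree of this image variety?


The Veronese variety v_3(P^1) has degree d^r.
d^r = 3^1 = 3

3


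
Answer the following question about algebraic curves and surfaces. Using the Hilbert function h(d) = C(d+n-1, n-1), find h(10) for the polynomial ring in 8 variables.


The Hilbert function for the polynomial ring in 8 variables is:
h(d) = C(d+n-1, n-1)
h(10) = C(10+8-1, 8-1) = C(17, 7)
= 17! / (7! * 10!)
= 19448

19448


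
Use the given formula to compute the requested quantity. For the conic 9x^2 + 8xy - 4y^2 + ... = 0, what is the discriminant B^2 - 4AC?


The discriminant of a conic Ax^2 + Bxy + Cy^2 + ... = 0 is B^2 - 4AC.
B^2 = 8^2 = 64
4AC = 4*9*(-4) = -144
Discriminant = 64 + 144 = 208

208


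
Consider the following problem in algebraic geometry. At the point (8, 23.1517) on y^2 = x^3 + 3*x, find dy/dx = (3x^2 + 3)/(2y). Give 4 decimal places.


Using implicit differentiation of y^2 = x^3 + 3*x:
2y * dy/dx = 3x^2 + 3
dy/dx = (3x^2 + 3)/(2y)
Numerator: 3*8^2 + 3 = 195
Denominator: 2*23.1517 = 46.3034
dy/dx = 195/46.3034 = 4.2114

4.2114


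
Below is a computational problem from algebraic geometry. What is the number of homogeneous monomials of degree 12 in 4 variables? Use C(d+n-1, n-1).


The number of degree-12 monomials in 4 variables is C(d+n-1, n-1).
= C(12+4-1, 4-1) = C(15, 3)
= 455

455


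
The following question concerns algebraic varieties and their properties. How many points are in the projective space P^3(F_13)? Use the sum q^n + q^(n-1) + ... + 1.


P^3(F_13) has (q^(n+1) - 1)/(q - 1) points.
= 13^3 + 13^2 + 13^1 + 13^0
= 2197 + 169 + 13 + 1
= 2380

2380


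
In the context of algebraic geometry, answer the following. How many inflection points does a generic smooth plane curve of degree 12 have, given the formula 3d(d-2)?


For a general smooth plane curve C of degree d, the inflection points are
the intersection of C with its Hessian curve, which has degree 3(d-2).
By Bezout, the total intersection number is d * 3(d-2) = 12 * 30 = 360.
For a general curve every flex is ordinary, so each contributes
multiplicity 1 to C·Hess(C), and the number of distinct inflection
points is 3d(d-2).
Inflection points = 3*12*(12-2) = 3*12*10 = 360

360


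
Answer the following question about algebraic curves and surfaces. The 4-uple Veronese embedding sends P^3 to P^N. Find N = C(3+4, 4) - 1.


The Veronese embedding v_d: P^n -> P^N maps each point to all
degree-d monomials in n+1 homogeneous coordinates.
N = C(n+d, d) - 1
N = C(3+4, 4) - 1
N = C(7, 4) - 1
C(7, 4) = 35
N = 35 - 1 = 34

34


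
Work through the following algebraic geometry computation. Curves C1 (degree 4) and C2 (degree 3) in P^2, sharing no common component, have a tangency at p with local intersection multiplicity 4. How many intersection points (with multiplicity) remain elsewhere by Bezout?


By Bezout's theorem, the total intersection number is d1 * d2.
Total = 4 * 3 = 12
Intersection multiplicity at p = 4
Remaining intersections = 12 - 4 = 8

8


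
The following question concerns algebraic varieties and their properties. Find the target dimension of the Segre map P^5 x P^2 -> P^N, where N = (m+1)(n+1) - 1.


The Segre embedding maps P^m x P^n into P^N via
all products of coordinates from each factor.
N = (m+1)(n+1) - 1
N = (5+1)(2+1) - 1
N = 6*3 - 1
N = 18 - 1 = 17

17


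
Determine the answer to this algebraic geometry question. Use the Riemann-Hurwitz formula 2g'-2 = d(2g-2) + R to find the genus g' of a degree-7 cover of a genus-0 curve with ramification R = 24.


Riemann-Hurwitz formula: 2g' - 2 = d(2g - 2) + R
Given: d = 7, g = 0, R = 24
2g' - 2 = 7*(2*0 - 2) + 24
2g' - 2 = 7*(-2) + 24
2g' - 2 = -14 + 24 = 10
2g' = 12
g' = 6

6


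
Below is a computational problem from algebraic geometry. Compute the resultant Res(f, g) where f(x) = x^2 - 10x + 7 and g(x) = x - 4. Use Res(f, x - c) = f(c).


For Res(f, x - c), we evaluate f at x = c.
f(4) = 4^2 - 10*4 + 7
= 16 - 40 + 7
= -24 + 7 = -17
Res(f, g) = -17

-17


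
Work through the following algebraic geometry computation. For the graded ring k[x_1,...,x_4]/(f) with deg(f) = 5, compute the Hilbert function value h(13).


For R = k[x_1,...,x_n]/(f) with f homogeneous of degree e:
The Hilbert series is (1 - t^e)/(1 - t)^n.
So h(d) = C(d+n-1, n-1) - C(d-e+n-1, n-1) for d >= e.
With n=4, e=5, d=13:
C(13+4-1, 4-1) = C(16, 3) = 560
C(13-5+4-1, 4-1) = C(11, 3) = 165
h(13) = 560 - 165 = 395

395


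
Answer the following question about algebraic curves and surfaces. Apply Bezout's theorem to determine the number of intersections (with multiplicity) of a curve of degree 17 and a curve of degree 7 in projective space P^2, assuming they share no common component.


Bezout's theorem states the intersection count equals the product of degrees.
Intersection count = 17 * 7 = 119

119


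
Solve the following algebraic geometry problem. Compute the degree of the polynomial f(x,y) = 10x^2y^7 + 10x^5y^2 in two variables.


Examine each term for its total degree (sum of exponents).
  Term '10x^2y^7' has total degree 2+7 = 9.
  Term '10x^5y^2' has total degree 5+2 = 7.
The maximum total degree among all terms is 9.

9


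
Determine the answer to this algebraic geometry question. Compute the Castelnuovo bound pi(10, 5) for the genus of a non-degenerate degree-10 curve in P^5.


Castelnuovo's bound: write d - 1 = m(r-1) + epsilon with 0 <= epsilon < r-1.
d - 1 = 10 - 1 = 9
r - 1 = 5 - 1 = 4
9 = 2*4 + 1, so m = 2, epsilon = 1
pi(d, r) = m(m-1)(r-1)/2 + m*epsilon
= 2*1*4/2 + 2*1
= 8/2 + 2
= 4 + 2 = 6

6


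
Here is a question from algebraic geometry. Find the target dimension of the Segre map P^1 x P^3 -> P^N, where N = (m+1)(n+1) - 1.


The Segre embedding maps P^m x P^n into P^N via
all products of coordinates from each factor.
N = (m+1)(n+1) - 1
N = (1+1)(3+1) - 1
N = 2*4 - 1
N = 8 - 1 = 7

7


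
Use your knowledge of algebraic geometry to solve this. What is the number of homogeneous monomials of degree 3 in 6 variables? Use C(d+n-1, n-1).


The number of degree-3 monomials in 6 variables is C(d+n-1, n-1).
= C(3+6-1, 6-1) = C(8, 5)
= 56

56


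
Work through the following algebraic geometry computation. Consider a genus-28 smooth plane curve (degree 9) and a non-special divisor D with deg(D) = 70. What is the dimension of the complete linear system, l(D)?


First, compute the genus of a smooth plane curve of degree 9:
g = (d-1)(d-2)/2 = (9-1)(9-2)/2 = 28
For a non-special divisor D (i.e., h^1(D) = 0), Riemann-Roch gives:
l(D) = deg(D) - g + 1
Since deg(D) = 70 >= 2g - 1 = 55, D is non-special.
l(D) = 70 - 28 + 1 = 43

43


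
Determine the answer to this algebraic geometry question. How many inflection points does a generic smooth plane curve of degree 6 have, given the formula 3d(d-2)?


For a general smooth plane curve C of degree d, the inflection points are
the intersection of C with its Hessian curve, which has degree 3(d-2).
By Bezout, the total intersection number is d * 3(d-2) = 6 * 12 = 72.
For a general curve every flex is ordinary, so each contributes
multiplicity 1 to C·Hess(C), and the number of distinct inflection
points is 3d(d-2).
Inflection points = 3*6*(6-2) = 3*6*4 = 72

72


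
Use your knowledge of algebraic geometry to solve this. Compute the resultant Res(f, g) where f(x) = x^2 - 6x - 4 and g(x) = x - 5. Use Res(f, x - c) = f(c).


For Res(f, x - c), we evaluate f at x = c.
f(5) = 5^2 - 6*5 - 4
= 25 - 30 - 4
= -5 - 4 = -9
Res(f, g) = -9

-9


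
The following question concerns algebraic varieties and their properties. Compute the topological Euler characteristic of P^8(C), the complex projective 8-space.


The complex projective space P^8 has one cell in each even real dimension 0, 2, ..., 16.
The cohomology groups are H^{2k}(P^8) = Z for k = 0,...,8, and 0 otherwise.
Euler characteristic = sum of Betti numbers = 1 per even-dimensional cohomology group.
chi(P^8) = 8 + 1 = 9

9


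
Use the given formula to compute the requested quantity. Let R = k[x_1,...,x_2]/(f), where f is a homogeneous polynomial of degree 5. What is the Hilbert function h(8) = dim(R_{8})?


For R = k[x_1,...,x_n]/(f) with f homogeneous of degree e:
The Hilbert series is (1 - t^e)/(1 - t)^n.
So h(d) = C(d+n-1, n-1) - C(d-e+n-1, n-1) for d >= e.
With n=2, e=5, d=8:
C(8+2-1, 2-1) = C(9, 1) = 9
C(8-5+2-1, 2-1) = C(4, 1) = 4
h(8) = 9 - 4 = 5

5


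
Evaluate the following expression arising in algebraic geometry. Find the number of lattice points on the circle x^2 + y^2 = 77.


Systematically check integer values of x where x^2 <= 77.
For each valid x, check if 77 - x^2 is a perfect square.
Total integer solutions found: 0

0


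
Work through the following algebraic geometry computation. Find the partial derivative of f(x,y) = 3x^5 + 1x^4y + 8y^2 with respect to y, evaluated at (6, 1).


df/dy = 1*x^4 + 2*8*y^1
At (6,1): 1*6^4 + 2*8*1^1
= 1296 + 16
= 1312

1312


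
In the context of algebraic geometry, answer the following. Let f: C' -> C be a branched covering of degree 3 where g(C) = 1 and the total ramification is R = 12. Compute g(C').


Riemann-Hurwitz formula: 2g' - 2 = d(2g - 2) + R
Given: d = 3, g = 1, R = 12
2g' - 2 = 3*(2*1 - 2) + 12
2g' - 2 = 3*0 + 12
2g' - 2 = 0 + 12 = 12
2g' = 14
g' = 7

7


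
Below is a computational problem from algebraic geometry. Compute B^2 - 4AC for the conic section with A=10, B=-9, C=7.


The discriminant of a conic Ax^2 + Bxy + Cy^2 + ... = 0 is B^2 - 4AC.
B^2 = (-9)^2 = 81
4AC = 4*10*7 = 280
Discriminant = 81 - 280 = -199

-199


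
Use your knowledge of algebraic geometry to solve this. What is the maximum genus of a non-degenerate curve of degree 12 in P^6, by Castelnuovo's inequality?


Castelnuovo's bound: write d - 1 = m(r-1) + epsilon with 0 <= epsilon < r-1.
d - 1 = 12 - 1 = 11
r - 1 = 6 - 1 = 5
11 = 2*5 + 1, so m = 2, epsilon = 1
pi(d, r) = m(m-1)(r-1)/2 + m*epsilon
= 2*1*5/2 + 2*1
= 10/2 + 2
= 5 + 2 = 7

7


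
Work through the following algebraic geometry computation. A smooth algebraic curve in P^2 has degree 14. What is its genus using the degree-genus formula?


Using the genus formula for smooth plane curves:
g = (d-1)(d-2)/2
g = (14-1)(14-2)/2
g = 13*12/2
g = 156/2 = 78

78


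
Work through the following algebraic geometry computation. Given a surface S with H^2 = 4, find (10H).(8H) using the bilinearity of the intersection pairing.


Using bilinearity of the intersection pairing on a surface S:
(aH).(bH) = ab * (H.H)
We have H^2 = 4.
D.E = (10H).(8H) = 10*8*4
= 80*4
= 320

320


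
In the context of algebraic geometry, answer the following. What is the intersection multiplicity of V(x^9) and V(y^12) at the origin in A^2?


The intersection multiplicity of V(x^a) and V(y^b) at the origin is:
I(O; V(x^9), V(y^12)) = dim_k(k[x,y]/(x^9, y^12))
A basis for k[x,y]/(x^9, y^12) is the set of monomials x^i * y^j
where 0 <= i < 9 and 0 <= j < 12.
The number of such monomials is 9 * 12 = 108

108


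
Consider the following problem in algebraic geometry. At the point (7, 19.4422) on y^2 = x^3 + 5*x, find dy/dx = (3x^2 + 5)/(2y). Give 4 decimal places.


Using implicit differentiation of y^2 = x^3 + 5*x:
2y * dy/dx = 3x^2 + 5
dy/dx = (3x^2 + 5)/(2y)
Numerator: 3*7^2 + 5 = 152
Denominator: 2*19.4422 = 38.8844
dy/dx = 152/38.8844 = 3.9090

3.9090


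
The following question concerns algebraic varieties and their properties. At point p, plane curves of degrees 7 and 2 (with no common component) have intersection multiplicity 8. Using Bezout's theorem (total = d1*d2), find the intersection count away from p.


By Bezout's theorem, the total intersection number is d1 * d2.
Total = 7 * 2 = 14
Intersection multiplicity at p = 8
Remaining intersections = 14 - 8 = 6

6


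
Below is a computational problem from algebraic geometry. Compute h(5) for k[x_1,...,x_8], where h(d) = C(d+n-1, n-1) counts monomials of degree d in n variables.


The Hilbert function for the polynomial ring in 8 variables is:
h(d) = C(d+n-1, n-1)
h(5) = C(5+8-1, 8-1) = C(12, 7)
= 12! / (7! * 5!)
= 792

792


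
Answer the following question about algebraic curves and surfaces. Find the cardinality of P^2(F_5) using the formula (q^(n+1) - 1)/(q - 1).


P^2(F_5) has (q^(n+1) - 1)/(q - 1) points.
= 5^2 + 5^1 + 5^0
= 25 + 5 + 1
= 31

31


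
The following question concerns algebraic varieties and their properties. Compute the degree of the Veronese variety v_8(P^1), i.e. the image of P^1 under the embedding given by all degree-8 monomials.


The Veronese variety v_8(P^1) has degree d^r.
d^r = 8^1 = 8

8


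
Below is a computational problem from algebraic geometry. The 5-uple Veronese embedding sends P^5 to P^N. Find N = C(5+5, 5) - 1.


The Veronese embedding v_d: P^n -> P^N maps each point to all
degree-d monomials in n+1 homogeneous coordinates.
N = C(n+d, d) - 1
N = C(5+5, 5) - 1
N = C(10, 5) - 1
C(10, 5) = 252
N = 252 - 1 = 251

251


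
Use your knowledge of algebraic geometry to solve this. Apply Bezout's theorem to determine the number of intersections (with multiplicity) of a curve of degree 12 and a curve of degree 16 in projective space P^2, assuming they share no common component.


Bezout's theorem states the intersection count equals the product of degrees.
Intersection count = 12 * 16 = 192

192


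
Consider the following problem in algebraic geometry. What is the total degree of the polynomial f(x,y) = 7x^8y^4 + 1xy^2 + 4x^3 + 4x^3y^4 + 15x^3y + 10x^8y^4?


Examine each term for its total degree (sum of exponents).
  Term '7x^8y^4' has total degree 8+4 = 12.
  Term '1xy^2' has total degree 1+2 = 3.
  Term '4x^3' has total degree 3+0 = 3.
  Term '4x^3y^4' has total degree 3+4 = 7.
  Term '15x^3y' has total degree 3+1 = 4.
  Term '10x^8y^4' has total degree 8+4 = 12.
The maximum total degree among all terms is 12.

12


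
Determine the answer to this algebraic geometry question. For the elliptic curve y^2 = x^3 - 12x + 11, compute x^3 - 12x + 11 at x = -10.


Compute x^3 - 12x + 11 at x = -10:
x^3 = (-10)^3 = -1000
(-12)*x = (-12)*(-10) = 120
Sum: -1000 + 120 + 11 = -869

-869


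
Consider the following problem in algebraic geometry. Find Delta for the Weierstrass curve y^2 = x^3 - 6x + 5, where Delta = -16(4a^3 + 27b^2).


Compute each component:
4a^3 = 4*(-6)^3 = 4*(-216) = -864
27b^2 = 27*5^2 = 27*25 = 675
4a^3 + 27b^2 = -864 + 675 = -189
Delta = -16*(-189) = 3024

3024


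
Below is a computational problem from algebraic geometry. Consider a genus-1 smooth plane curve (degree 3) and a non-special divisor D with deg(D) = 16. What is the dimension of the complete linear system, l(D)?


First, compute the genus of a smooth plane curve of degree 3:
g = (d-1)(d-2)/2 = (3-1)(3-2)/2 = 1
For a non-special divisor D (i.e., h^1(D) = 0), Riemann-Roch gives:
l(D) = deg(D) - g + 1
Since deg(D) = 16 >= 2g - 1 = 1, D is non-special.
l(D) = 16 - 1 + 1 = 16

16


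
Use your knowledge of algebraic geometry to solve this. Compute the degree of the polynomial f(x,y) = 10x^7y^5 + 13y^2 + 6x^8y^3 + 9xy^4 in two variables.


Examine each term for its total degree (sum of exponents).
  Term '10x^7y^5' has total degree 7+5 = 12.
  Term '13y^2' has total degree 0+2 = 2.
  Term '6x^8y^3' has total degree 8+3 = 11.
  Term '9xy^4' has total degree 1+4 = 5.
The maximum total degree among all terms is 12.

12


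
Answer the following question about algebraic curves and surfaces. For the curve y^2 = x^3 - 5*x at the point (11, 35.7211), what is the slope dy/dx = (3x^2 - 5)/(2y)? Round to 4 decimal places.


Using implicit differentiation of y^2 = x^3 - 5*x:
2y * dy/dx = 3x^2 - 5
dy/dx = (3x^2 - 5)/(2y)
Numerator: 3*11^2 - 5 = 358
Denominator: 2*35.7211 = 71.4422
dy/dx = 358/71.4422 = 5.0110

5.0110


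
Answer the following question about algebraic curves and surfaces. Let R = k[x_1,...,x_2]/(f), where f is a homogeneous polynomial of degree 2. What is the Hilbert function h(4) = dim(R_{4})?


For R = k[x_1,...,x_n]/(f) with f homogeneous of degree e:
The Hilbert series is (1 - t^e)/(1 - t)^n.
So h(d) = C(d+n-1, n-1) - C(d-e+n-1, n-1) for d >= e.
With n=2, e=2, d=4:
C(4+2-1, 2-1) = C(5, 1) = 5
C(4-2+2-1, 2-1) = C(3, 1) = 3
h(4) = 5 - 3 = 2

2


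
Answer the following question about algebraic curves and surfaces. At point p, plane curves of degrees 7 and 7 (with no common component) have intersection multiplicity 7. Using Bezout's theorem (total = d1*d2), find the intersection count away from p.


By Bezout's theorem, the total intersection number is d1 * d2.
Total = 7 * 7 = 49
Intersection multiplicity at p = 7
Remaining intersections = 49 - 7 = 42

42


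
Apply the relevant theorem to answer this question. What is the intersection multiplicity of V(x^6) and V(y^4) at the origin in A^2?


The intersection multiplicity of V(x^a) and V(y^b) at the origin is:
I(O; V(x^6), V(y^4)) = dim_k(k[x,y]/(x^6, y^4))
A basis for k[x,y]/(x^6, y^4) is the set of monomials x^i * y^j
where 0 <= i < 6 and 0 <= j < 4.
The number of such monomials is 6 * 4 = 24

24


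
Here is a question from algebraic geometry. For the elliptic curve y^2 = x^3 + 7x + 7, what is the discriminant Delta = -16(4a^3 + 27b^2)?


Compute each component:
4a^3 = 4*7^3 = 4*343 = 1372
27b^2 = 27*7^2 = 27*49 = 1323
4a^3 + 27b^2 = 1372 + 1323 = 2695
Delta = -16*2695 = -43120

-43120


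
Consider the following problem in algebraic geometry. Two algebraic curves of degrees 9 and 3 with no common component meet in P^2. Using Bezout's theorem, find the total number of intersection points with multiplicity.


Bezout's theorem states the intersection count equals the product of degrees.
Intersection count = 9 * 3 = 27

27


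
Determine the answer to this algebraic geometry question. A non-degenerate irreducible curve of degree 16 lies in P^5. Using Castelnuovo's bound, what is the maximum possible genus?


Castelnuovo's bound: write d - 1 = m(r-1) + epsilon with 0 <= epsilon < r-1.
d - 1 = 16 - 1 = 15
r - 1 = 5 - 1 = 4
15 = 3*4 + 3, so m = 3, epsilon = 3
pi(d, r) = m(m-1)(r-1)/2 + m*epsilon
= 3*2*4/2 + 3*3
= 24/2 + 9
= 12 + 9 = 21

21


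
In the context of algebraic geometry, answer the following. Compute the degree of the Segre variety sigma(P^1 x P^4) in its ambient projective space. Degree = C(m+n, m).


The degree of the Segre variety P^1 x P^4 is C(m+n, m).
= C(5, 1)
= 5

5


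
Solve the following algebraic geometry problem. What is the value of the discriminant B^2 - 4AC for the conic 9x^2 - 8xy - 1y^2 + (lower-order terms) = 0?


The discriminant of a conic Ax^2 + Bxy + Cy^2 + ... = 0 is B^2 - 4AC.
B^2 = (-8)^2 = 64
4AC = 4*9*(-1) = -36
Discriminant = 64 + 36 = 100

100


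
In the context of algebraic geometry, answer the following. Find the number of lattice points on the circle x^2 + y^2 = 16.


Systematically check integer values of x where x^2 <= 16.
For each valid x, check if 16 - x^2 is a perfect square.
x=0: 16 - 0 = 16, sqrt = 4 (valid)
x=4: 16 - 16 = 0, sqrt = 0 (valid)
Total integer solutions found: 4

4


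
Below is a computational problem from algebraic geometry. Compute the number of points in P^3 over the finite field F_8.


P^3(F_8) has (q^(n+1) - 1)/(q - 1) points.
= 8^3 + 8^2 + 8^1 + 8^0
= 512 + 64 + 8 + 1
= 585

585


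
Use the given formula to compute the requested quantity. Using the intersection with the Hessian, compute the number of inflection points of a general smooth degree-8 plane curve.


For a general smooth plane curve C of degree d, the inflection points are
the intersection of C with its Hessian curve, which has degree 3(d-2).
By Bezout, the total intersection number is d * 3(d-2) = 8 * 18 = 144.
For a general curve every flex is ordinary, so each contributes
multiplicity 1 to C·Hess(C), and the number of distinct inflection
points is 3d(d-2).
Inflection points = 3*8*(8-2) = 3*8*6 = 144

144


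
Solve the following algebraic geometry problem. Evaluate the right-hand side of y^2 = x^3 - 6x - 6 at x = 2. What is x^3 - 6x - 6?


Compute x^3 - 6x - 6 at x = 2:
x^3 = 2^3 = 8
(-6)*x = (-6)*2 = -12
Sum: 8 - 12 - 6 = -10

-10


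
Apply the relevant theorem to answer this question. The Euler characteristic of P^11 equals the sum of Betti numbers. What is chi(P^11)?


The complex projective space P^11 has one cell in each even real dimension 0, 2, ..., 22.
The cohomology groups are H^{2k}(P^11) = Z for k = 0,...,11, and 0 otherwise.
Euler characteristic = sum of Betti numbers = 1 per even-dimensional cohomology group.
chi(P^11) = 11 + 1 = 12

12


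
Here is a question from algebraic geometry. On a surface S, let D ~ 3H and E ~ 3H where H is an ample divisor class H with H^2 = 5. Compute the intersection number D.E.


Using bilinearity of the intersection pairing on a surface S:
(aH).(bH) = ab * (H.H)
We have H^2 = 5.
D.E = (3H).(3H) = 3*3*5
= 9*5
= 45

45


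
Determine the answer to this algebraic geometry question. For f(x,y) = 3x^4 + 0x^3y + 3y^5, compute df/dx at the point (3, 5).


df/dx = 4*3*x^3 + 3*0*x^2*y
At (3,5): 4*3*3^3 + 3*0*3^2*5
= 324 + 0
= 324

324


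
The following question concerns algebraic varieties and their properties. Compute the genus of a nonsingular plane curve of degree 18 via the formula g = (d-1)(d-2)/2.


Using the genus formula for smooth plane curves:
g = (d-1)(d-2)/2
g = (18-1)(18-2)/2
g = 17*16/2
g = 272/2 = 136

136


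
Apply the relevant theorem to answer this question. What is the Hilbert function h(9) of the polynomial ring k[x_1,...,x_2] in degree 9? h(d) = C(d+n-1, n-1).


The Hilbert function for the polynomial ring in 2 variables is:
h(d) = C(d+n-1, n-1)
h(9) = C(9+2-1, 2-1) = C(10, 1)
= 10! / (1! * 9!)
= 10

10


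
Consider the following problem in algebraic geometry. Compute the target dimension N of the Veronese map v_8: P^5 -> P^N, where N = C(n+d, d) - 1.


The Veronese embedding v_d: P^n -> P^N maps each point to all
degree-d monomials in n+1 homogeneous coordinates.
N = C(n+d, d) - 1
N = C(5+8, 8) - 1
N = C(13, 8) - 1
C(13, 8) = 1287
N = 1287 - 1 = 1286

1286


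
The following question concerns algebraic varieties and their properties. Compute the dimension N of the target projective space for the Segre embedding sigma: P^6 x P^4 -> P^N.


The Segre embedding maps P^m x P^n into P^N via
all products of coordinates from each factor.
N = (m+1)(n+1) - 1
N = (6+1)(4+1) - 1
N = 7*5 - 1
N = 35 - 1 = 34

34


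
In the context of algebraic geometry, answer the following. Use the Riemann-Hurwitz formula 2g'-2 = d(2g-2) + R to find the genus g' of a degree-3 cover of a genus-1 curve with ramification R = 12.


Riemann-Hurwitz formula: 2g' - 2 = d(2g - 2) + R
Given: d = 3, g = 1, R = 12
2g' - 2 = 3*(2*1 - 2) + 12
2g' - 2 = 3*0 + 12
2g' - 2 = 0 + 12 = 12
2g' = 14
g' = 7

7


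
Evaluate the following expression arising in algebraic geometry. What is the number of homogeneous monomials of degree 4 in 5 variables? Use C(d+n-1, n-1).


The number of degree-4 monomials in 5 variables is C(d+n-1, n-1).
= C(4+5-1, 5-1) = C(8, 4)
= 70

70


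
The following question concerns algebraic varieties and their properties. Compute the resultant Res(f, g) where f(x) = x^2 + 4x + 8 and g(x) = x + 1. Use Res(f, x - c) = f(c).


For Res(f, x - c), we evaluate f at x = c.
f(-1) = (-1)^2 + 4*(-1) + 8
= 1 - 4 + 8
= -3 + 8 = 5
Res(f, g) = 5

5


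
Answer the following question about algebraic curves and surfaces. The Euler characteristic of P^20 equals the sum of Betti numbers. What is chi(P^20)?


The complex projective space P^20 has one cell in each even real dimension 0, 2, ..., 40.
The cohomology groups are H^{2k}(P^20) = Z for k = 0,...,20, and 0 otherwise.
Euler characteristic = sum of Betti numbers = 1 per even-dimensional cohomology group.
chi(P^20) = 20 + 1 = 21

21


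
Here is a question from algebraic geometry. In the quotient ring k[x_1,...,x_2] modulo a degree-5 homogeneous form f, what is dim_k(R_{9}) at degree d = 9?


For R = k[x_1,...,x_n]/(f) with f homogeneous of degree e:
The Hilbert series is (1 - t^e)/(1 - t)^n.
So h(d) = C(d+n-1, n-1) - C(d-e+n-1, n-1) for d >= e.
With n=2, e=5, d=9:
C(9+2-1, 2-1) = C(10, 1) = 10
C(9-5+2-1, 2-1) = C(5, 1) = 5
h(9) = 10 - 5 = 5

5


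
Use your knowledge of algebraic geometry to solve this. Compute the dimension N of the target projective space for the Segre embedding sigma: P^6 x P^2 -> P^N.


The Segre embedding maps P^m x P^n into P^N via
all products of coordinates from each factor.
N = (m+1)(n+1) - 1
N = (6+1)(2+1) - 1
N = 7*3 - 1
N = 21 - 1 = 20

20


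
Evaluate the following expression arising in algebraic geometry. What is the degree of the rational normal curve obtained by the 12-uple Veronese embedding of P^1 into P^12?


The rational normal curve in P^12 is the image of P^1 under the 12-uple Veronese.
A general hyperplane in P^12 pulls back to a degree-12 form on P^1, which has 12 zeros,
so the curve meets a general hyperplane in 12 points. Degree = 12.

12


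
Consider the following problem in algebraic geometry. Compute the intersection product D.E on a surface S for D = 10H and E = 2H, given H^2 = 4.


Using bilinearity of the intersection pairing on a surface S:
(aH).(bH) = ab * (H.H)
We have H^2 = 4.
D.E = (10H).(2H) = 10*2*4
= 20*4
= 80

80


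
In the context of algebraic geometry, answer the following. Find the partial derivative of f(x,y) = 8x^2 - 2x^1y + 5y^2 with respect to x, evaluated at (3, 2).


df/dx = 2*8*x^1 + 1*(-2)*x^0*y
At (3,2): 2*8*3^1 + 1*(-2)*3^0*2
= 48 - 4
= 44

44


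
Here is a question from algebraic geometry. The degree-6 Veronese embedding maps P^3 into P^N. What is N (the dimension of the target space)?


The Veronese embedding v_d: P^n -> P^N maps each point to all
degree-d monomials in n+1 homogeneous coordinates.
N = C(n+d, d) - 1
N = C(3+6, 6) - 1
N = C(9, 6) - 1
C(9, 6) = 84
N = 84 - 1 = 83

83


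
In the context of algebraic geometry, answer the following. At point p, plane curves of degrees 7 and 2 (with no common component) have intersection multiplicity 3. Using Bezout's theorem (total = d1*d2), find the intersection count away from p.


By Bezout's theorem, the total intersection number is d1 * d2.
Total = 7 * 2 = 14
Intersection multiplicity at p = 3
Remaining intersections = 14 - 3 = 11

11


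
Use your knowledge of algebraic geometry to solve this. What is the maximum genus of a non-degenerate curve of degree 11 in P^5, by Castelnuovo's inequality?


Castelnuovo's bound: write d - 1 = m(r-1) + epsilon with 0 <= epsilon < r-1.
d - 1 = 11 - 1 = 10
r - 1 = 5 - 1 = 4
10 = 2*4 + 2, so m = 2, epsilon = 2
pi(d, r) = m(m-1)(r-1)/2 + m*epsilon
= 2*1*4/2 + 2*2
= 8/2 + 4
= 4 + 4 = 8

8


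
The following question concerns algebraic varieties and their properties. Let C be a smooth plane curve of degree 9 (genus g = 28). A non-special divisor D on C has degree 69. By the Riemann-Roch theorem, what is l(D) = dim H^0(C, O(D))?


First, compute the genus of a smooth plane curve of degree 9:
g = (d-1)(d-2)/2 = (9-1)(9-2)/2 = 28
For a non-special divisor D (i.e., h^1(D) = 0), Riemann-Roch gives:
l(D) = deg(D) - g + 1
Since deg(D) = 69 >= 2g - 1 = 55, D is non-special.
l(D) = 69 - 28 + 1 = 42

42


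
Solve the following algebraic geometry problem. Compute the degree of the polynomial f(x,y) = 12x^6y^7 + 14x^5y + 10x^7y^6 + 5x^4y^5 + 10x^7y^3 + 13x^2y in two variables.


Examine each term for its total degree (sum of exponents).
  Term '12x^6y^7' has total degree 6+7 = 13.
  Term '14x^5y' has total degree 5+1 = 6.
  Term '10x^7y^6' has total degree 7+6 = 13.
  Term '5x^4y^5' has total degree 4+5 = 9.
  Term '10x^7y^3' has total degree 7+3 = 10.
  Term '13x^2y' has total degree 2+1 = 3.
The maximum total degree among all terms is 13.

13


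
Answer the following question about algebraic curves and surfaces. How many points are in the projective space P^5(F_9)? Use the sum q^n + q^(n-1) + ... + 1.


P^5(F_9) has (q^(n+1) - 1)/(q - 1) points.
= 9^5 + 9^4 + 9^3 + 9^2 + 9^1 + 9^0
= 59049 + 6561 + 729 + 81 + 9 + 1
= 66430

66430


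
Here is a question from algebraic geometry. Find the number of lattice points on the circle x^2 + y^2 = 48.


Systematically check integer values of x where x^2 <= 48.
For each valid x, check if 48 - x^2 is a perfect square.
Total integer solutions found: 0

0


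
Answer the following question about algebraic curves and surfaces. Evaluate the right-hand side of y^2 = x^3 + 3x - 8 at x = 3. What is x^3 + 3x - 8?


Compute x^3 + 3x - 8 at x = 3:
x^3 = 3^3 = 27
3*x = 3*3 = 9
Sum: 27 + 9 - 8 = 28

28


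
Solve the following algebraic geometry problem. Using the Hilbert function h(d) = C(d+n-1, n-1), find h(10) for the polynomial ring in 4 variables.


The Hilbert function for the polynomial ring in 4 variables is:
h(d) = C(d+n-1, n-1)
h(10) = C(10+4-1, 4-1) = C(13, 3)
= 13! / (3! * 10!)
= 286

286


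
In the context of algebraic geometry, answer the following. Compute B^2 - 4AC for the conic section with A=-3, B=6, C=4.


The discriminant of a conic Ax^2 + Bxy + Cy^2 + ... = 0 is B^2 - 4AC.
B^2 = 6^2 = 36
4AC = 4*(-3)*4 = -48
Discriminant = 36 + 48 = 84

84


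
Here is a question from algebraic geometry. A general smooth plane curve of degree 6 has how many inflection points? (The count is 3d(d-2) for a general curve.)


For a general smooth plane curve C of degree d, the inflection points are
the intersection of C with its Hessian curve, which has degree 3(d-2).
By Bezout, the total intersection number is d * 3(d-2) = 6 * 12 = 72.
For a general curve every flex is ordinary, so each contributes
multiplicity 1 to C·Hess(C), and the number of distinct inflection
points is 3d(d-2).
Inflection points = 3*6*(6-2) = 3*6*4 = 72

72


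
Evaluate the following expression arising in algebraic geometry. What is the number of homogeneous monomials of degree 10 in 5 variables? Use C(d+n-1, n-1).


The number of degree-10 monomials in 5 variables is C(d+n-1, n-1).
= C(10+5-1, 5-1) = C(14, 4)
= 1001

1001


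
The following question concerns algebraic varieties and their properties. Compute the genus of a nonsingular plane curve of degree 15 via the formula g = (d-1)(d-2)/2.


Using the genus formula for smooth plane curves:
g = (d-1)(d-2)/2
g = (15-1)(15-2)/2
g = 14*13/2
g = 182/2 = 91

91


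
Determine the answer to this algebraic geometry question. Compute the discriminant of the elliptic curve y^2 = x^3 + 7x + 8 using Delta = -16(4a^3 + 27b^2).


Compute each component:
4a^3 = 4*7^3 = 4*343 = 1372
27b^2 = 27*8^2 = 27*64 = 1728
4a^3 + 27b^2 = 1372 + 1728 = 3100
Delta = -16*3100 = -49600

-49600


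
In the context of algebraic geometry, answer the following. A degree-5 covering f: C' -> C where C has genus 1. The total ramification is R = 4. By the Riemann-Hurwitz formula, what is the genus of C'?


Riemann-Hurwitz formula: 2g' - 2 = d(2g - 2) + R
Given: d = 5, g = 1, R = 4
2g' - 2 = 5*(2*1 - 2) + 4
2g' - 2 = 5*0 + 4
2g' - 2 = 0 + 4 = 4
2g' = 6
g' = 3

3


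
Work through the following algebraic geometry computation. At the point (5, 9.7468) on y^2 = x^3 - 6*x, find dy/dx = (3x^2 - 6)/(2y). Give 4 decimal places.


Using implicit differentiation of y^2 = x^3 - 6*x:
2y * dy/dx = 3x^2 - 6
dy/dx = (3x^2 - 6)/(2y)
Numerator: 3*5^2 - 6 = 69
Denominator: 2*9.7468 = 19.4936
dy/dx = 69/19.4936 = 3.5396

3.5396


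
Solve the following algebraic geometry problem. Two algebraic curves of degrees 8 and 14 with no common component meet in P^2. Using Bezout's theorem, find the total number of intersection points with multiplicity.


Bezout's theorem states the intersection count equals the product of degrees.
Intersection count = 8 * 14 = 112

112


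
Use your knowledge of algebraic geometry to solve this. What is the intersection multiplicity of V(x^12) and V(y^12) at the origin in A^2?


The intersection multiplicity of V(x^a) and V(y^b) at the origin is:
I(O; V(x^12), V(y^12)) = dim_k(k[x,y]/(x^12, y^12))
A basis for k[x,y]/(x^12, y^12) is the set of monomials x^i * y^j
where 0 <= i < 12 and 0 <= j < 12.
The number of such monomials is 12 * 12 = 144

144


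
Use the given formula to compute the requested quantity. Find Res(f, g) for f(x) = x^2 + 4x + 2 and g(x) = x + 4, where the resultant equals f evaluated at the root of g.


For Res(f, x - c), we evaluate f at x = c.
f(-4) = (-4)^2 + 4*(-4) + 2
= 16 - 16 + 2
= 0 + 2 = 2
Res(f, g) = 2

2


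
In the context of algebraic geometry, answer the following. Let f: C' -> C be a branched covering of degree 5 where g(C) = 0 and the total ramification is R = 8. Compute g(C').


Riemann-Hurwitz formula: 2g' - 2 = d(2g - 2) + R
Given: d = 5, g = 0, R = 8
2g' - 2 = 5*(2*0 - 2) + 8
2g' - 2 = 5*(-2) + 8
2g' - 2 = -10 + 8 = -2
2g' = 0
g' = 0

0


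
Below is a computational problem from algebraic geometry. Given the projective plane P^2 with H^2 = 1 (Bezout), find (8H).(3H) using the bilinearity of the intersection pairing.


Using bilinearity of the intersection pairing on the projective plane P^2:
(aH).(bH) = ab * (H.H)
We have H^2 = 1 (Bezout).
D.E = (8H).(3H) = 8*3*1
= 24*1
= 24

24


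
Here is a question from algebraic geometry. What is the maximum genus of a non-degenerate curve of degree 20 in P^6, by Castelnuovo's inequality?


Castelnuovo's bound: write d - 1 = m(r-1) + epsilon with 0 <= epsilon < r-1.
d - 1 = 20 - 1 = 19
r - 1 = 6 - 1 = 5
19 = 3*5 + 4, so m = 3, epsilon = 4
pi(d, r) = m(m-1)(r-1)/2 + m*epsilon
= 3*2*5/2 + 3*4
= 30/2 + 12
= 15 + 12 = 27

27


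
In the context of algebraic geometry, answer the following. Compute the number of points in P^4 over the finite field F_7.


P^4(F_7) has (q^(n+1) - 1)/(q - 1) points.
= 7^4 + 7^3 + 7^2 + 7^1 + 7^0
= 2401 + 343 + 49 + 7 + 1
= 2801

2801


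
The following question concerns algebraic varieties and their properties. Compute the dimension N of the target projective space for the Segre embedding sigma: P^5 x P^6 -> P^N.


The Segre embedding maps P^m x P^n into P^N via
all products of coordinates from each factor.
N = (m+1)(n+1) - 1
N = (5+1)(6+1) - 1
N = 6*7 - 1
N = 42 - 1 = 41

41


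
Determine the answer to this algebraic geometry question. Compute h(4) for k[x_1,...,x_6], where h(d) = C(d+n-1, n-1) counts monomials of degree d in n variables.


The Hilbert function for the polynomial ring in 6 variables is:
h(d) = C(d+n-1, n-1)
h(4) = C(4+6-1, 6-1) = C(9, 5)
= 9! / (5! * 4!)
= 126

126


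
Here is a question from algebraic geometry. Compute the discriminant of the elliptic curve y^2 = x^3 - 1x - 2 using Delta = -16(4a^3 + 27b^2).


Compute each component:
4a^3 = 4*(-1)^3 = 4*(-1) = -4
27b^2 = 27*(-2)^2 = 27*4 = 108
4a^3 + 27b^2 = -4 + 108 = 104
Delta = -16*104 = -1664

-1664


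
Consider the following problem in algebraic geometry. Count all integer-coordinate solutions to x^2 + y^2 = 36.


Systematically check integer values of x where x^2 <= 36.
For each valid x, check if 36 - x^2 is a perfect square.
x=0: 36 - 0 = 36, sqrt = 6 (valid)
x=6: 36 - 36 = 0, sqrt = 0 (valid)
Total integer solutions found: 4

4


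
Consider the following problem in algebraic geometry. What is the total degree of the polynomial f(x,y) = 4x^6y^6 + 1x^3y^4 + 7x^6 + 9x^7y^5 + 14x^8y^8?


Examine each term for its total degree (sum of exponents).
  Term '4x^6y^6' has total degree 6+6 = 12.
  Term '1x^3y^4' has total degree 3+4 = 7.
  Term '7x^6' has total degree 6+0 = 6.
  Term '9x^7y^5' has total degree 7+5 = 12.
  Term '14x^8y^8' has total degree 8+8 = 16.
The maximum total degree among all terms is 16.

16


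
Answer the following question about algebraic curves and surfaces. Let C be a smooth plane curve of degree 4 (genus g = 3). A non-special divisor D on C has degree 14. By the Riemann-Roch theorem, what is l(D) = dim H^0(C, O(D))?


First, compute the genus of a smooth plane curve of degree 4:
g = (d-1)(d-2)/2 = (4-1)(4-2)/2 = 3
For a non-special divisor D (i.e., h^1(D) = 0), Riemann-Roch gives:
l(D) = deg(D) - g + 1
Since deg(D) = 14 >= 2g - 1 = 5, D is non-special.
l(D) = 14 - 3 + 1 = 12

12


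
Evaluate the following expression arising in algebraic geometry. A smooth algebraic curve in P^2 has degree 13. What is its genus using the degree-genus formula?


Using the genus formula for smooth plane curves:
g = (d-1)(d-2)/2
g = (13-1)(13-2)/2
g = 12*11/2
g = 132/2 = 66

66


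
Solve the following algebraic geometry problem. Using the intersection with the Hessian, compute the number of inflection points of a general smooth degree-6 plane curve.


For a general smooth plane curve C of degree d, the inflection points are
the intersection of C with its Hessian curve, which has degree 3(d-2).
By Bezout, the total intersection number is d * 3(d-2) = 6 * 12 = 72.
For a general curve every flex is ordinary, so each contributes
multiplicity 1 to C·Hess(C), and the number of distinct inflection
points is 3d(d-2).
Inflection points = 3*6*(6-2) = 3*6*4 = 72

72


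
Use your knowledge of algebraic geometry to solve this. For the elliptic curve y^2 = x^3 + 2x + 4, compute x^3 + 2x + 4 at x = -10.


Compute x^3 + 2x + 4 at x = -10:
x^3 = (-10)^3 = -1000
2*x = 2*(-10) = -20
Sum: -1000 - 20 + 4 = -1016

-1016


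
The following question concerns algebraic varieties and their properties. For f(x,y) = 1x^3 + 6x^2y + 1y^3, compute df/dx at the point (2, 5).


df/dx = 3*1*x^2 + 2*6*x^1*y
At (2,5): 3*1*2^2 + 2*6*2^1*5
= 12 + 120
= 132

132


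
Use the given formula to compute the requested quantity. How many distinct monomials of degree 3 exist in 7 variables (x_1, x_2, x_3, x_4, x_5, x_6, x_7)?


The number of degree-3 monomials in 7 variables is C(d+n-1, n-1).
= C(3+7-1, 7-1) = C(9, 6)
= 84

84


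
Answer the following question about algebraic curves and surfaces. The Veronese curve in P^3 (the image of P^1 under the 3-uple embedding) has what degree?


The rational normal curve in P^3 is the image of P^1 under the 3-uple Veronese.
A general hyperplane in P^3 pulls back to a degree-3 form on P^1, which has 3 zeros,
so the curve meets a general hyperplane in 3 points. Degree = 3.

3


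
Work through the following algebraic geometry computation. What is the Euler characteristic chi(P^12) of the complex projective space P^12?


The complex projective space P^12 has one cell in each even real dimension 0, 2, ..., 24.
The cohomology groups are H^{2k}(P^12) = Z for k = 0,...,12, and 0 otherwise.
Euler characteristic = sum of Betti numbers = 1 per even-dimensional cohomology group.
chi(P^12) = 12 + 1 = 13

13


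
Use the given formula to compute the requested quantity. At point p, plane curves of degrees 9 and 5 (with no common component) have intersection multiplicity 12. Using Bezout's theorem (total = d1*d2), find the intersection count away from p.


By Bezout's theorem, the total intersection number is d1 * d2.
Total = 9 * 5 = 45
Intersection multiplicity at p = 12
Remaining intersections = 45 - 12 = 33

33


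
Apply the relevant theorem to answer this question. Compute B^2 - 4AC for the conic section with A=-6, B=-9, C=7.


The discriminant of a conic Ax^2 + Bxy + Cy^2 + ... = 0 is B^2 - 4AC.
B^2 = (-9)^2 = 81
4AC = 4*(-6)*7 = -168
Discriminant = 81 + 168 = 249

249


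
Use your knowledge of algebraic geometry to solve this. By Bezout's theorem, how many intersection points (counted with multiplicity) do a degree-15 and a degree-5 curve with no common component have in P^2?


Bezout's theorem states the intersection count equals the product of degrees.
Intersection count = 15 * 5 = 75

75
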